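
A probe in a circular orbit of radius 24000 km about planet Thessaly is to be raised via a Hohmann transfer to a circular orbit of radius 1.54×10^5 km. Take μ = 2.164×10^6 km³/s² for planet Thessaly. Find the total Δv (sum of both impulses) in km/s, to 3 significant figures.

Δv = 4.80 km/s

Semi-major axis of the transfer orbit: a_t = (24000 + 1.540×10^5)/2 = 89000 km.
At r₁ the circular-orbit speed is v₁ = √(μ/r₁) = 9.4956 km/s.
Transfer-orbit speed at r₁ (vis-viva): v_p = √[μ(2/r₁ − 1/a_t)] = 12.491 km/s.
First burn Δv₁ = |v_p − v₁| = 2.995 km/s.
Circular speed at r₂: v₂ = √(μ/r₂) = 3.749 km/s.
Transfer-orbit speed at r₂: v_a = √[μ(2/r₂ − 1/a_t)] = 1.947 km/s.
Second burn Δv₂ = |v₂ − v_a| = 1.802 km/s.
Δv = Δv₁ + Δv₂ = 2.995 + 1.802 = 4.797 km/s.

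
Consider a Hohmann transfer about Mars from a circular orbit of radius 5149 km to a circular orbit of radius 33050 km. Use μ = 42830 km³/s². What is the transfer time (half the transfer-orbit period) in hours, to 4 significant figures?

Semi-major axis of the transfer orbit: a_t = (5149 + 33050)/2 = 19099.5 km.
Transfer time t = π√(a_t³/μ) = π√((19099.5)³ / 42830) = 40070 s.
Converting: 40070 s ÷ 3600 s/hour = 11.13 hours.

t = 11.13 hours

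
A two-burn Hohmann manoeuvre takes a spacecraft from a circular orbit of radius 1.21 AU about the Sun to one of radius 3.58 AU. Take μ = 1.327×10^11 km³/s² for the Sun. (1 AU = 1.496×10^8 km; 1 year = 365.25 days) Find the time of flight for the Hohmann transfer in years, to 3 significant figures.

In km: r₁ = 1.21 × 1.496×10^8 = 1.81016×10^8 km; r₂ = 3.58 × 1.496×10^8 = 5.35568×10^8 km.
The Hohmann ellipse has a_t = (r₁ + r₂)/2 = 3.58292×10^8 km.
Half the transfer-orbit period gives t = π√(a_t³/μ) = 5.849×10^7 s.
Converting: 5.849×10^7 s ÷ 3.15576×10^7 s/year (365.25 × 86400) = 1.85 years.

t = 1.85 years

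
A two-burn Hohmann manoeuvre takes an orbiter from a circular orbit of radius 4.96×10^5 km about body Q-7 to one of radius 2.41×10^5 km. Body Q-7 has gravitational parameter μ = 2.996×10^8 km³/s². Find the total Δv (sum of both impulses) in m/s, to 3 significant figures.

Transfer-ellipse semi-major axis a_t = (r₁ + r₂)/2 = (4.960×10^5 + 2.410×10^5)/2 = 3.685×10^5 km.
Circular speed at r₁: v₁ = √(μ/r₁) = √(2.996×10^8/4.960×10^5) = 24.577 km/s.
On the transfer ellipse at r₁, v² = μ(2/r − 1/a) gives v_a = √[μ(2/r₁ − 1/a_t)] = 19.876 km/s.
First burn Δv₁ = |v_a − v₁| = 4.701 km/s.
At r₂, v₂ = √(μ/r₂) = 35.2584 km/s.
Transfer-orbit speed at r₂: v_p = √[μ(2/r₂ − 1/a_t)] = 40.9058 km/s.
Second burn Δv₂ = |v₂ − v_p| = 5.647 km/s.
Total Δv = Δv₁ + Δv₂ = 10.35 km/s.

Δv = 10300 m/s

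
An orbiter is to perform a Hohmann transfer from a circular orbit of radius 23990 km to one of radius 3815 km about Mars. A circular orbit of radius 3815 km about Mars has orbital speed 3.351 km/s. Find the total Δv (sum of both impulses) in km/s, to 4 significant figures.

From the circular-orbit relation v² = μ/r at r = 3815 km: μ = v²r = (3.351)² × 3815 = 42839.4 km³/s².
The Hohmann ellipse has a_t = (r₁ + r₂)/2 = 13902.5 km.
Circular speed at r₁: v₁ = √(μ/r₁) = √(42839.4/23990) = 1.3363 km/s.
On the transfer ellipse at r₁, vis-viva gives v_a = √[μ(2/r₁ − 1/a_t)] = 0.70002 km/s.
First burn Δv₁ = |v_a − v₁| = 0.6363 km/s.
Circular speed at r₂: v₂ = √(μ/r₂) = 3.351 km/s.
Transfer-orbit speed at r₂: v_p = √[μ(2/r₂ − 1/a_t)] = 4.402 km/s.
Second burn Δv₂ = |v₂ − v_p| = 1.051 km/s.
Total Δv = Δv₁ + Δv₂ = 1.687 km/s.

Δv = 1.687 km/s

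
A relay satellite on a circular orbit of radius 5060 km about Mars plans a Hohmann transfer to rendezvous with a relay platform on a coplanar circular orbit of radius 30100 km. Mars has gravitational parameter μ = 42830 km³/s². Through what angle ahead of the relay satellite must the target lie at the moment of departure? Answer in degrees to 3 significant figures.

Semi-major axis of the transfer orbit: a_t = (5060 + 30100)/2 = 17580 km.
Transfer time t = π√(a_t³/μ) = 35383.8 s.
Target angular speed ω₂ = √(μ/r₂³) = 3.96300×10^-5 rad/s.
Angle swept by the target during transfer: ω₂·t = 1.40226 rad = 80.34°.
Arrival is 180° from departure on the ellipse, so φ = 180° − 80.34° = 99.7°.

φ = 99.7°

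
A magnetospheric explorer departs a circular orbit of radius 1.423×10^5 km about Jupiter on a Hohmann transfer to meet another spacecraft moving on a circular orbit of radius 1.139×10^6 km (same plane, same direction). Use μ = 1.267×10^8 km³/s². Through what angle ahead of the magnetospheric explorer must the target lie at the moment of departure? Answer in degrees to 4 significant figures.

φ = 104.1°

Semi-major axis of the transfer orbit: a_t = (1.423×10^5 + 1.139×10^6)/2 = 6.4065×10^5 km.
The half-period of the transfer ellipse is t = π√(a_t³/μ) = 1.43118×10^5 s.
The target's mean motion on its circular orbit is ω₂ = √(μ/r₂³) = 9.25982×10^-6 rad/s.
Angle swept by the target during transfer: ω₂·t = 1.3252 rad = 75.93°.
The magnetospheric explorer traverses 180° on the transfer ellipse, so the target must lead by 180° − 75.93° = 104.1°.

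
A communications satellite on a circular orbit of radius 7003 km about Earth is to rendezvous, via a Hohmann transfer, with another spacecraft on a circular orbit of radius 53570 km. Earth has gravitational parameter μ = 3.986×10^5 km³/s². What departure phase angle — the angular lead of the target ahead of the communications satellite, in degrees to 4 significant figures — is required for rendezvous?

φ = 103.5°

Transfer-ellipse semi-major axis a_t = (r₁ + r₂)/2 = (7003 + 53570)/2 = 30286.5 km.
Transfer time t = π√(a_t³/μ) = 26227 s.
Target angular speed ω₂ = √(μ/r₂³) = 5.0920×10^-5 rad/s.
Angle swept by the target during transfer: ω₂·t = 1.3355 rad = 76.52°.
Arrival is 180° from departure on the ellipse, so φ = 180° − 76.52° = 103.5°.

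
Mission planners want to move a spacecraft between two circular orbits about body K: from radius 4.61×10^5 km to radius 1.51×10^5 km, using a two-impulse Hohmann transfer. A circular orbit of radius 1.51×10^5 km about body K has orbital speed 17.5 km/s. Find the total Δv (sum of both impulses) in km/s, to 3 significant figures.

From the circular-orbit relation v² = μ/r at r = 1.51×10^5 km: μ = v²r = (17.5)² × 1.51×10^5 = 4.62438×10^7 km³/s².
Transfer-ellipse semi-major axis a_t = (r₁ + r₂)/2 = (4.610×10^5 + 1.510×10^5)/2 = 3.060×10^5 km.
Circular speed at r₁: v₁ = √(μ/r₁) = √(4.62438×10^7/4.610×10^5) = 10.016 km/s.
Transfer-orbit speed at r₁ (v² = μ(2/r − 1/a)): v_a = √[μ(2/r₁ − 1/a_t)] = 7.0356 km/s.
First burn Δv₁ = |v_a − v₁| = 2.980 km/s.
At r₂, v₂ = √(μ/r₂) = 17.50 km/s.
Transfer-orbit speed at r₂: v_p = √[μ(2/r₂ − 1/a_t)] = 21.48 km/s.
Second burn Δv₂ = |v₂ − v_p| = 3.980 km/s.
Total Δv = Δv₁ + Δv₂ = 6.960 km/s.

Δv = 6.96 km/s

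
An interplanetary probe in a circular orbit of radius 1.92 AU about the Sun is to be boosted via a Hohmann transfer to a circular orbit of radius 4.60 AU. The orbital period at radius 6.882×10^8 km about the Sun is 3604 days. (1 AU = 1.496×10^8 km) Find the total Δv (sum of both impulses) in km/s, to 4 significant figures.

Δv = 7.268 km/s

From Kepler's third law T² = 4π²r³/μ at r = 6.882×10^8 km, T = 3604 days = 3604 × 86400 s = 3.113856×10^8 s: μ = 4π²r³/T² = 1.32711×10^11 km³/s².
In km: r₁ = 1.92 × 1.496×10^8 = 2.87232×10^8 km; r₂ = 4.60 × 1.496×10^8 = 6.8816×10^8 km.
Transfer-ellipse semi-major axis a_t = (r₁ + r₂)/2 = (2.87232×10^8 + 6.8816×10^8)/2 = 4.87696×10^8 km.
Circular speed at r₁: v₁ = √(μ/r₁) = √(1.32711×10^11/2.87232×10^8) = 21.495 km/s.
Transfer-orbit speed at r₁ (vis-viva): v_p = √[μ(2/r₁ − 1/a_t)] = 25.533 km/s.
First burn Δv₁ = |v_p − v₁| = 4.038 km/s.
Circular speed at r₂: v₂ = √(μ/r₂) = 13.89 km/s.
Transfer-orbit speed at r₂: v_a = √[μ(2/r₂ − 1/a_t)] = 10.66 km/s.
Second burn Δv₂ = |v₂ − v_a| = 3.230 km/s.
Δv = Δv₁ + Δv₂ = 4.038 + 3.230 = 7.268 km/s.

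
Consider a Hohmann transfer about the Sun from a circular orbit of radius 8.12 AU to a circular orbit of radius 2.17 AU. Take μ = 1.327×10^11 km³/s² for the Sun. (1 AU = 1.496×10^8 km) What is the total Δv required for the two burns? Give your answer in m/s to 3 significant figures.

Δv = 8850 m/s

In km: r₁ = 8.12 × 1.496×10^8 = 1.214752×10^9 km; r₂ = 2.17 × 1.496×10^8 = 3.24632×10^8 km.
Semi-major axis of the transfer orbit: a_t = (1.214752×10^9 + 3.24632×10^8)/2 = 7.69692×10^8 km.
At r₁ the circular-orbit speed is v₁ = √(μ/r₁) = 10.452 km/s.
Transfer-orbit speed at r₁ (v² = μ(2/r − 1/a)): v_a = √[μ(2/r₁ − 1/a_t)] = 6.7878 km/s.
First burn Δv₁ = |v_a − v₁| = 3.664 km/s.
Circular speed at r₂: v₂ = √(μ/r₂) = 20.218 km/s.
Transfer-orbit speed at r₂: v_p = √[μ(2/r₂ − 1/a_t)] = 25.399 km/s.
Second burn Δv₂ = |v₂ − v_p| = 5.181 km/s.
Δv = Δv₁ + Δv₂ = 3.664 + 5.181 = 8.845 km/s.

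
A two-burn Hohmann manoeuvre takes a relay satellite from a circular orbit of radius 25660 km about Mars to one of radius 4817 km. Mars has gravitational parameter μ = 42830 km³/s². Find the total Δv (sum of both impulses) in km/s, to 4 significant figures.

Δv = 1.453 km/s

Semi-major axis of the transfer orbit: a_t = (25660 + 4817)/2 = 15238.5 km.
At r₁ the circular-orbit speed is v₁ = √(μ/r₁) = 1.292 km/s.
On the transfer ellipse at r₁, vis-viva gives v_a = √[μ(2/r₁ − 1/a_t)] = 0.7264 km/s.
First burn Δv₁ = |v_a − v₁| = 0.5656 km/s.
Circular speed at r₂: v₂ = √(μ/r₂) = 2.98185 km/s.
Transfer-orbit speed at r₂: v_p = √[μ(2/r₂ − 1/a_t)] = 3.86939 km/s.
Second burn Δv₂ = |v₂ − v_p| = 0.8875 km/s.
Δv = Δv₁ + Δv₂ = 0.5656 + 0.8875 = 1.453 km/s.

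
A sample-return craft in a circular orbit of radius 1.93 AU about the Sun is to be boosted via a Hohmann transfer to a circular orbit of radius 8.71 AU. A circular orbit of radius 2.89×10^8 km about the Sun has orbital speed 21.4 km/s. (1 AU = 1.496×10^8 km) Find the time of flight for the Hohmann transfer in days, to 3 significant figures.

From the circular-orbit relation v² = μ/r at r = 2.89×10^8 km: μ = v²r = (21.4)² × 2.89×10^8 = 1.32350×10^11 km³/s².
In km: r₁ = 1.93 × 1.496×10^8 = 2.88728×10^8 km; r₂ = 8.71 × 1.496×10^8 = 1.303016×10^9 km.
The Hohmann ellipse has a_t = (r₁ + r₂)/2 = 7.95872×10^8 km.
Half the transfer-orbit period gives t = π√(a_t³/μ) = 1.939×10^8 s.
Converting: 1.939×10^8 s ÷ 86400 s/day = 2240 days.

t = 2240 days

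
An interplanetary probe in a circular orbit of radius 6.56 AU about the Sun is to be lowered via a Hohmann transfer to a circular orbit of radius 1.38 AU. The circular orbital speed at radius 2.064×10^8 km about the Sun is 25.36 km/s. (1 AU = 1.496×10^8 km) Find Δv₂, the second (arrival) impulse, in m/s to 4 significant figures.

From the circular-orbit relation v² = μ/r at r = 2.064×10^8 km: μ = v²r = (25.36)² × 2.064×10^8 = 1.32742×10^11 km³/s².
In km: r₁ = 6.56 × 1.496×10^8 = 9.81376×10^8 km; r₂ = 1.38 × 1.496×10^8 = 2.06448×10^8 km.
Semi-major axis of the transfer orbit: a_t = (9.81376×10^8 + 2.06448×10^8)/2 = 5.93912×10^8 km.
On the circular orbit at r = 2.06448×10^8 km, v_c = √(μ/r) = 25.357 km/s.
Vis-viva on the transfer ellipse at r = 2.06448×10^8 km gives v_t = √[μ(2/r − 1/a_t)] = 32.595 km/s.
Δv₂ = |v_t − v_c| = |32.595 − 25.357| = 7.238 km/s.

Δv₂ = 7238 m/s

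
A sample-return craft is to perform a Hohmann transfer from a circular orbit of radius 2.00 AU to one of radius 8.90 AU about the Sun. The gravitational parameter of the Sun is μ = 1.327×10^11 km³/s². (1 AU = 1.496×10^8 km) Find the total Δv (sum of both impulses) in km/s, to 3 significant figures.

Δv = 9.79 km/s

In km: r₁ = 2.00 × 1.496×10^8 = 2.992×10^8 km; r₂ = 8.90 × 1.496×10^8 = 1.33144×10^9 km.
The Hohmann ellipse has a_t = (r₁ + r₂)/2 = 8.1532×10^8 km.
Circular speed at r₁: v₁ = √(μ/r₁) = √(1.327×10^11/2.992×10^8) = 21.0598 km/s.
On the transfer ellipse at r₁, v² = μ(2/r − 1/a) gives v_p = √[μ(2/r₁ − 1/a_t)] = 26.9123 km/s.
First burn Δv₁ = |v_p − v₁| = 5.8525 km/s.
At r₂, v₂ = √(μ/r₂) = 9.9833 km/s.
Transfer-orbit speed at r₂: v_a = √[μ(2/r₂ − 1/a_t)] = 6.0477 km/s.
Second burn Δv₂ = |v₂ − v_a| = 3.9356 km/s.
Δv = Δv₁ + Δv₂ = 5.8525 + 3.9356 = 9.788 km/s.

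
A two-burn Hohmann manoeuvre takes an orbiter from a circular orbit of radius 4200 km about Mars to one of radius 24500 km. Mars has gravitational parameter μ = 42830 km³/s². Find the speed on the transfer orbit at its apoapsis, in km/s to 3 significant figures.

Transfer-ellipse semi-major axis a_t = (r₁ + r₂)/2 = (4200 + 24500)/2 = 14350 km.
At apoapsis, r = 24500 km.
From the vis-viva equation, v = √[μ(2/r − 1/a_t)] = 0.7153 km/s.

v = 0.715 km/s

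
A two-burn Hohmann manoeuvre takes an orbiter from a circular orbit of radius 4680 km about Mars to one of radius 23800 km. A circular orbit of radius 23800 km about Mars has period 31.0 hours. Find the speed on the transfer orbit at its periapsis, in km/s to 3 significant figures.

From Kepler's third law T² = 4π²r³/μ at r = 23800 km, T = 31.0 hours = 31.0 × 3600 s = 1.116×10^5 s: μ = 4π²r³/T² = 42732.9 km³/s².
Semi-major axis of the transfer orbit: a_t = (4680 + 23800)/2 = 14240 km.
The periapsis of the transfer ellipse is at r = 4680 km.
From the vis-viva equation, v = √[μ(2/r − 1/a_t)] = 3.907 km/s.

v = 3.91 km/s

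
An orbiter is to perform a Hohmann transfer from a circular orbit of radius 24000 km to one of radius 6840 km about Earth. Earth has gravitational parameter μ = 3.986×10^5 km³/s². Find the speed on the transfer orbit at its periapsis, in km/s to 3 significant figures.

Transfer-ellipse semi-major axis a_t = (r₁ + r₂)/2 = (24000 + 6840)/2 = 15420 km.
At periapsis, r = 6840 km.
Vis-viva: v = √[μ(2/r − 1/a_t)] = √[3.986×10^5 × (2/6840 − 1/15420)] = 9.524 km/s.

v = 9.52 km/s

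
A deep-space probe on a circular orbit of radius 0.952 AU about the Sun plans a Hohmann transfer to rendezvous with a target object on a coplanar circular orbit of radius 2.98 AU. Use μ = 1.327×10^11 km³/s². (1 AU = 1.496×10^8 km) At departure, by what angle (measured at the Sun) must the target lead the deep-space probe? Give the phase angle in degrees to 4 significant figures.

φ = 83.55°

In km: r₁ = 0.952 × 1.496×10^8 = 1.424192×10^8 km; r₂ = 2.98 × 1.496×10^8 = 4.45808×10^8 km.
Semi-major axis of the transfer orbit: a_t = (1.424192×10^8 + 4.45808×10^8)/2 = 2.941136×10^8 km.
The half-period of the transfer ellipse is t = π√(a_t³/μ) = 4.350×10^7 s.
Target angular speed ω₂ = √(μ/r₂³) = 3.870×10^-8 rad/s.
Angle swept by the target during transfer: ω₂·t = 1.68345 rad = 96.45°.
The deep-space probe traverses 180° on the transfer ellipse, so the target must lead by 180° − 96.45° = 83.55°.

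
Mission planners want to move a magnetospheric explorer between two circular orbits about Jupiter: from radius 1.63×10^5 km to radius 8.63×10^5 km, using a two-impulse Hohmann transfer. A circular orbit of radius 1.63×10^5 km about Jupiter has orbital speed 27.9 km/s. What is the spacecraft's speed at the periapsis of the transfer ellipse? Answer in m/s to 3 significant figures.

From the circular-orbit relation v² = μ/r at r = 1.63×10^5 km: μ = v²r = (27.9)² × 1.63×10^5 = 1.26881×10^8 km³/s².
The Hohmann ellipse has a_t = (r₁ + r₂)/2 = 5.130×10^5 km.
At periapsis, r = 1.630×10^5 km.
From the vis-viva equation, v = √[μ(2/r − 1/a_t)] = 36.19 km/s.

v = 36200 m/s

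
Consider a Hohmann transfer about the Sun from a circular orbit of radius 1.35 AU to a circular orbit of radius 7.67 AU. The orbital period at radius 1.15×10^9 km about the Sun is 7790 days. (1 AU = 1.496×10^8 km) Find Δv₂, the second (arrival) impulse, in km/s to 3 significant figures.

From Kepler's third law T² = 4π²r³/μ at r = 1.15×10^9 km, T = 7790 days = 7790 × 86400 s = 6.73056×10^8 s: μ = 4π²r³/T² = 1.32541×10^11 km³/s².
In km: r₁ = 1.35 × 1.496×10^8 = 2.0196×10^8 km; r₂ = 7.67 × 1.496×10^8 = 1.147432×10^9 km.
Transfer-ellipse semi-major axis a_t = (r₁ + r₂)/2 = (2.0196×10^8 + 1.147432×10^9)/2 = 6.74696×10^8 km.
On the circular orbit at r = 1.147432×10^9 km, v_c = √(μ/r) = 10.7476 km/s.
Transfer-orbit speed at the same r (vis-viva, a = a_t): v_t = √[μ(2/r − 1/a_t)] = 5.88018 km/s.
Δv₂ = |v_t − v_c| = |5.88018 − 10.7476| = 4.867 km/s.

Δv₂ = 4.87 km/s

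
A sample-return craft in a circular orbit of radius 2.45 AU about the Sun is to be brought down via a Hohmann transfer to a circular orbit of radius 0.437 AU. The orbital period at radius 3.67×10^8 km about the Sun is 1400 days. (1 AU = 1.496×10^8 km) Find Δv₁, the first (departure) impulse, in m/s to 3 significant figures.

From Kepler's third law T² = 4π²r³/μ at r = 3.67×10^8 km, T = 1400 days = 1400 × 86400 s = 1.2096×10^8 s: μ = 4π²r³/T² = 1.33375×10^11 km³/s².
In km: r₁ = 2.45 × 1.496×10^8 = 3.6652×10^8 km; r₂ = 0.437 × 1.496×10^8 = 6.53752×10^7 km.
The Hohmann ellipse has a_t = (r₁ + r₂)/2 = 2.159476×10^8 km.
Circular speed at r = 3.6652×10^8 km: v_c = √(μ/r) = 19.08 km/s.
Transfer-orbit speed at the same r (vis-viva, a = a_t): v_t = √[μ(2/r − 1/a_t)] = 10.50 km/s.
Δv₁ = |v_t − v_c| = |10.50 − 19.08| = 8.580 km/s.

Δv₁ = 8580 m/s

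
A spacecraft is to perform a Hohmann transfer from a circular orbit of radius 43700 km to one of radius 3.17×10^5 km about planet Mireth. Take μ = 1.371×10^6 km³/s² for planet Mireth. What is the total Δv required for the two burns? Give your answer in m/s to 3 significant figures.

Semi-major axis of the transfer orbit: a_t = (43700 + 3.170×10^5)/2 = 1.8035×10^5 km.
At r₁ the circular-orbit speed is v₁ = √(μ/r₁) = 5.601 km/s.
Transfer-orbit speed at r₁ (vis-viva equation): v_p = √[μ(2/r₁ − 1/a_t)] = 7.426 km/s.
First burn Δv₁ = |v_p − v₁| = 1.825 km/s.
At r₂, v₂ = √(μ/r₂) = 2.080 km/s.
Transfer-orbit speed at r₂: v_a = √[μ(2/r₂ − 1/a_t)] = 1.024 km/s.
Second burn Δv₂ = |v₂ − v_a| = 1.056 km/s.
Δv = Δv₁ + Δv₂ = 1.825 + 1.056 = 2.881 km/s.

Δv = 2880 m/s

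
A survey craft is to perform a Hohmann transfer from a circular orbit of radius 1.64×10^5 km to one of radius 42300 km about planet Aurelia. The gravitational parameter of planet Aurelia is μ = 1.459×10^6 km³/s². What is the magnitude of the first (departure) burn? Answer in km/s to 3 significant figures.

Transfer-ellipse semi-major axis a_t = (r₁ + r₂)/2 = (1.640×10^5 + 42300)/2 = 1.0315×10^5 km.
Circular speed at r = 1.640×10^5 km: v_c = √(μ/r) = 2.983 km/s.
Vis-viva on the transfer ellipse at r = 1.640×10^5 km gives v_t = √[μ(2/r − 1/a_t)] = 1.910 km/s.
Δv₁ = |v_t − v_c| = |1.910 − 2.983| = 1.073 km/s.

Δv₁ = 1.07 km/s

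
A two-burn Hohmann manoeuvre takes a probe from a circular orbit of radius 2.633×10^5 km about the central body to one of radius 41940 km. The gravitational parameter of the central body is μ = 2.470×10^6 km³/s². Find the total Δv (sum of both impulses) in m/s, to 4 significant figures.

Δv = 3863 m/s

Transfer-ellipse semi-major axis a_t = (r₁ + r₂)/2 = (2.633×10^5 + 41940)/2 = 1.5262×10^5 km.
Circular speed at r₁: v₁ = √(μ/r₁) = √(2.470×10^6/2.633×10^5) = 3.063 km/s.
Transfer-orbit speed at r₁ (vis-viva equation): v_a = √[μ(2/r₁ − 1/a_t)] = 1.606 km/s.
First burn Δv₁ = |v_a − v₁| = 1.457 km/s.
Circular speed at r₂: v₂ = √(μ/r₂) = 7.674 km/s.
Transfer-orbit speed at r₂: v_p = √[μ(2/r₂ − 1/a_t)] = 10.08 km/s.
Second burn Δv₂ = |v₂ − v_p| = 2.406 km/s.
Total Δv = Δv₁ + Δv₂ = 3.863 km/s.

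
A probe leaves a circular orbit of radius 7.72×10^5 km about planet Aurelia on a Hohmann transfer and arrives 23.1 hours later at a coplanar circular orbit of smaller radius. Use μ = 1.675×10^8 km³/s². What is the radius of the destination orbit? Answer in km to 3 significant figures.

r₂ = 2.07×10^5 km

Transfer time t = 23.1 hours = 83160 s, and t = π√(a_t³/μ).
So a_t = (μ t²/π²)^(1/3) = (1.675×10^8 × (83160)² / π²)^(1/3) = 4.8961×10^5 km.
Since a_t = (r₁ + r₂)/2, r₂ = 2a_t − r₁ = 2×4.8961×10^5 − 7.720×10^5 = 2.0722×10^5 km.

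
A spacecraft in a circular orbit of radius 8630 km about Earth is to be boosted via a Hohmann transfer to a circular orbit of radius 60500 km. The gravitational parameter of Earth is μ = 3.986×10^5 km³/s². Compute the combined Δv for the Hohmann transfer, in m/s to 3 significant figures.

Semi-major axis of the transfer orbit: a_t = (8630 + 60500)/2 = 34565 km.
Circular speed at r₁: v₁ = √(μ/r₁) = √(3.986×10^5/8630) = 6.796 km/s.
Transfer-orbit speed at r₁ (vis-viva equation): v_p = √[μ(2/r₁ − 1/a_t)] = 8.991 km/s.
First burn Δv₁ = |v_p − v₁| = 2.195 km/s.
Circular speed at r₂: v₂ = √(μ/r₂) = 2.567 km/s.
Transfer-orbit speed at r₂: v_a = √[μ(2/r₂ − 1/a_t)] = 1.283 km/s.
Second burn Δv₂ = |v₂ − v_a| = 1.284 km/s.
Total Δv = Δv₁ + Δv₂ = 3.479 km/s.

Δv = 3480 m/s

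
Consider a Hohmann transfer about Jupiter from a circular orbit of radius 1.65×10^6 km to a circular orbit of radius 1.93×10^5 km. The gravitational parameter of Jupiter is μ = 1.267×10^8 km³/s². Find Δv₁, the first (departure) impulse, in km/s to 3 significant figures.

Transfer-ellipse semi-major axis a_t = (r₁ + r₂)/2 = (1.650×10^6 + 1.930×10^5)/2 = 9.215×10^5 km.
Circular speed at r = 1.650×10^6 km: v_c = √(μ/r) = 8.763 km/s.
Vis-viva on the transfer ellipse at r = 1.650×10^6 km gives v_t = √[μ(2/r − 1/a_t)] = 4.010 km/s.
Δv₁ = |v_t − v_c| = |4.010 − 8.763| = 4.753 km/s.

Δv₁ = 4.75 km/s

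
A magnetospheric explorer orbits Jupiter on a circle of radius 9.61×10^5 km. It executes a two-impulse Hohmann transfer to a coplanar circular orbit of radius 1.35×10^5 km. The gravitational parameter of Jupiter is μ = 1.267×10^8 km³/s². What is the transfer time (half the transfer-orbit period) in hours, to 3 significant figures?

Semi-major axis of the transfer orbit: a_t = (9.610×10^5 + 1.350×10^5)/2 = 5.480×10^5 km.
Half the transfer-orbit period gives t = π√(a_t³/μ) = 1.13222×10^5 s.
Converting: 1.13222×10^5 s ÷ 3600 s/hour = 31.5 hours.

t = 31.5 hours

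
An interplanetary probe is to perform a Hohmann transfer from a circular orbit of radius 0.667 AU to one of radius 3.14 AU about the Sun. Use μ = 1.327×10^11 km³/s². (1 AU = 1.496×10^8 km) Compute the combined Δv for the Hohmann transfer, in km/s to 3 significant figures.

Δv = 17.2 km/s

In km: r₁ = 0.667 × 1.496×10^8 = 9.97832×10^7 km; r₂ = 3.14 × 1.496×10^8 = 4.69744×10^8 km.
Semi-major axis of the transfer orbit: a_t = (9.97832×10^7 + 4.69744×10^8)/2 = 2.847636×10^8 km.
Circular speed at r₁: v₁ = √(μ/r₁) = √(1.327×10^11/9.97832×10^7) = 36.47 km/s.
On the transfer ellipse at r₁, vis-viva equation gives v_p = √[μ(2/r₁ − 1/a_t)] = 46.84 km/s.
First burn Δv₁ = |v_p − v₁| = 10.37 km/s.
At r₂, v₂ = √(μ/r₂) = 16.8076 km/s.
Transfer-orbit speed at r₂: v_a = √[μ(2/r₂ − 1/a_t)] = 9.94927 km/s.
Second burn Δv₂ = |v₂ − v_a| = 6.858 km/s.
Total Δv = Δv₁ + Δv₂ = 17.23 km/s.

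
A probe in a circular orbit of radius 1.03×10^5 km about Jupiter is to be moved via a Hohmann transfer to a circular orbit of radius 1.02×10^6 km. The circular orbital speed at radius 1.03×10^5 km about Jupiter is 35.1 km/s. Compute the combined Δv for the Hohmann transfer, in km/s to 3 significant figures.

Δv = 18.6 km/s

From the circular-orbit relation v² = μ/r at r = 1.03×10^5 km: μ = v²r = (35.1)² × 1.03×10^5 = 1.26897×10^8 km³/s².
Transfer-ellipse semi-major axis a_t = (r₁ + r₂)/2 = (1.030×10^5 + 1.020×10^6)/2 = 5.615×10^5 km.
At r₁ the circular-orbit speed is v₁ = √(μ/r₁) = 35.100 km/s.
Transfer-orbit speed at r₁ (v² = μ(2/r − 1/a)): v_p = √[μ(2/r₁ − 1/a_t)] = 47.308 km/s.
First burn Δv₁ = |v_p − v₁| = 12.208 km/s.
Circular speed at r₂: v₂ = √(μ/r₂) = 11.1539 km/s.
Transfer-orbit speed at r₂: v_a = √[μ(2/r₂ − 1/a_t)] = 4.77716 km/s.
Second burn Δv₂ = |v₂ − v_a| = 6.3767 km/s.
Total Δv = Δv₁ + Δv₂ = 18.58 km/s.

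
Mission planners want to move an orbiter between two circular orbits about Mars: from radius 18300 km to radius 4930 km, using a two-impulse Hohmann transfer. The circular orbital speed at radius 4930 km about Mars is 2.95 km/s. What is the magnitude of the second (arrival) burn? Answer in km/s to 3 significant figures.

Δv₂ = 0.753 km/s

From the circular-orbit relation v² = μ/r at r = 4930 km: μ = v²r = (2.95)² × 4930 = 42903.3 km³/s².
Transfer-ellipse semi-major axis a_t = (r₁ + r₂)/2 = (18300 + 4930)/2 = 11615 km.
On the circular orbit at r = 4930 km, v_c = √(μ/r) = 2.9500 km/s.
Transfer-orbit speed at the same r (vis-viva, a = a_t): v_t = √[μ(2/r − 1/a_t)] = 3.7029 km/s.
Δv₂ = |v_t − v_c| = |3.7029 − 2.9500| = 0.7529 km/s.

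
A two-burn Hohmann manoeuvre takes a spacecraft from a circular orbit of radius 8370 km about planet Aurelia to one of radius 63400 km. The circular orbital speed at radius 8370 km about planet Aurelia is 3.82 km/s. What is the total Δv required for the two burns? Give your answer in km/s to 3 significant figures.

Δv = 1.98 km/s

From the circular-orbit relation v² = μ/r at r = 8370 km: μ = v²r = (3.82)² × 8370 = 1.22138×10^5 km³/s².
The Hohmann ellipse has a_t = (r₁ + r₂)/2 = 35885 km.
Circular speed at r₁: v₁ = √(μ/r₁) = √(1.22138×10^5/8370) = 3.8200 km/s.
Transfer-orbit speed at r₁ (vis-viva): v_p = √[μ(2/r₁ − 1/a_t)] = 5.0775 km/s.
First burn Δv₁ = |v_p − v₁| = 1.2575 km/s.
At r₂, v₂ = √(μ/r₂) = 1.387974 km/s.
Transfer-orbit speed at r₂: v_a = √[μ(2/r₂ − 1/a_t)] = 0.6703285 km/s.
Second burn Δv₂ = |v₂ − v_a| = 0.71765 km/s.
Δv = Δv₁ + Δv₂ = 1.2575 + 0.71765 = 1.975 km/s.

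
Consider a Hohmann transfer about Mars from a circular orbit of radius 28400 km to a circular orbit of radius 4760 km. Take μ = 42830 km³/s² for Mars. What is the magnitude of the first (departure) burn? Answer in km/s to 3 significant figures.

Transfer-ellipse semi-major axis a_t = (r₁ + r₂)/2 = (28400 + 4760)/2 = 16580 km.
Circular speed at r = 28400 km: v_c = √(μ/r) = 1.228 km/s.
Transfer-orbit speed at the same r (vis-viva, a = a_t): v_t = √[μ(2/r − 1/a_t)] = 0.6580 km/s.
Δv₁ = |v_t − v_c| = |0.6580 − 1.228| = 0.5700 km/s.

Δv₁ = 0.570 km/s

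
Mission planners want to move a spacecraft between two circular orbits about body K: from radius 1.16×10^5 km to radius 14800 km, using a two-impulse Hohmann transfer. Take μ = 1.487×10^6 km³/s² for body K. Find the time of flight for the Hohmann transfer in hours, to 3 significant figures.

t = 12.0 hours

Transfer-ellipse semi-major axis a_t = (r₁ + r₂)/2 = (1.160×10^5 + 14800)/2 = 65400 km.
Half the transfer-orbit period gives t = π√(a_t³/μ) = 43090 s.
Converting: 43090 s ÷ 3600 s/hour = 12.0 hours.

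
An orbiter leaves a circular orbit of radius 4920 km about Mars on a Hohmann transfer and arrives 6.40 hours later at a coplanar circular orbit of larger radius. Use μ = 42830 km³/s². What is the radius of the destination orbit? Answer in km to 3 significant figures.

Transfer time t = 6.40 hours = 23040 s, and t = π√(a_t³/μ).
So a_t = (μ t²/π²)^(1/3) = (42830 × (23040)² / π²)^(1/3) = 13207 km.
Since a_t = (r₁ + r₂)/2, r₂ = 2a_t − r₁ = 2×13207 − 4920 = 21494 km.

r₂ = 21500 km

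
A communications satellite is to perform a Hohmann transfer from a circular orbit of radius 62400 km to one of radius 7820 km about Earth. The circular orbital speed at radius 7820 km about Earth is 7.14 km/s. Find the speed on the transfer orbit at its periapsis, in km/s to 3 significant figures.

v = 9.52 km/s

From the circular-orbit relation v² = μ/r at r = 7820 km: μ = v²r = (7.14)² × 7820 = 3.98660×10^5 km³/s².
Transfer-ellipse semi-major axis a_t = (r₁ + r₂)/2 = (62400 + 7820)/2 = 35110 km.
The periapsis of the transfer ellipse is at r = 7820 km.
Vis-viva: v = √[μ(2/r − 1/a_t)] = √[3.98660×10^5 × (2/7820 − 1/35110)] = 9.519 km/s.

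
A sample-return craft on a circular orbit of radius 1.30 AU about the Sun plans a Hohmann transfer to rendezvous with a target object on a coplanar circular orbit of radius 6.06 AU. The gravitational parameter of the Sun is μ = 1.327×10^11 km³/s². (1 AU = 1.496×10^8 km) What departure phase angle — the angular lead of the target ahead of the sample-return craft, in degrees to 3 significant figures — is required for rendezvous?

In km: r₁ = 1.30 × 1.496×10^8 = 1.9448×10^8 km; r₂ = 6.06 × 1.496×10^8 = 9.06576×10^8 km.
Transfer-ellipse semi-major axis a_t = (r₁ + r₂)/2 = (1.9448×10^8 + 9.06576×10^8)/2 = 5.50528×10^8 km.
Transfer time t = π√(a_t³/μ) = 1.11400×10^8 s.
The target's mean motion on its circular orbit is ω₂ = √(μ/r₂³) = 1.33453×10^-8 rad/s.
Angle swept by the target during transfer: ω₂·t = 1.4867 rad = 85.18°.
The sample-return craft traverses 180° on the transfer ellipse, so the target must lead by 180° − 85.18° = 94.8°.

φ = 94.8°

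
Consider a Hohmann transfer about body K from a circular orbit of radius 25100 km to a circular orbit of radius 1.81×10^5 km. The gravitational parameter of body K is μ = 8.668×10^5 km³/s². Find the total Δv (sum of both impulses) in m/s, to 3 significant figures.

Transfer-ellipse semi-major axis a_t = (r₁ + r₂)/2 = (25100 + 1.810×10^5)/2 = 1.0305×10^5 km.
Circular speed at r₁: v₁ = √(μ/r₁) = √(8.668×10^5/25100) = 5.8766 km/s.
Transfer-orbit speed at r₁ (v² = μ(2/r − 1/a)): v_p = √[μ(2/r₁ − 1/a_t)] = 7.7882 km/s.
First burn Δv₁ = |v_p − v₁| = 1.912 km/s.
At r₂, v₂ = √(μ/r₂) = 2.188 km/s.
Transfer-orbit speed at r₂: v_a = √[μ(2/r₂ − 1/a_t)] = 1.080 km/s.
Second burn Δv₂ = |v₂ − v_a| = 1.108 km/s.
Total Δv = Δv₁ + Δv₂ = 3.020 km/s.

Δv = 3020 m/s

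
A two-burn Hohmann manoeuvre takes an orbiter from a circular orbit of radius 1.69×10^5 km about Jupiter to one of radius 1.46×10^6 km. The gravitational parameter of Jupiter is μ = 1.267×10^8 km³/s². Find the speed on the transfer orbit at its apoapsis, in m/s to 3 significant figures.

v = 4240 m/s

The Hohmann ellipse has a_t = (r₁ + r₂)/2 = 8.145×10^5 km.
The apoapsis of the transfer ellipse is at r = 1.460×10^6 km.
From the vis-viva equation, v = √[μ(2/r − 1/a_t)] = 4.243 km/s.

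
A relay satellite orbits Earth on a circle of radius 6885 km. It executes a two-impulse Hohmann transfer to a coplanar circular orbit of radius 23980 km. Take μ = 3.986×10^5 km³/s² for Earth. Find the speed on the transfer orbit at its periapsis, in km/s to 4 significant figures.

v = 9.485 km/s

The Hohmann ellipse has a_t = (r₁ + r₂)/2 = 15432.5 km.
The periapsis of the transfer ellipse is at r = 6885 km.
Vis-viva: v = √[μ(2/r − 1/a_t)] = √[3.986×10^5 × (2/6885 − 1/15432.5)] = 9.485 km/s.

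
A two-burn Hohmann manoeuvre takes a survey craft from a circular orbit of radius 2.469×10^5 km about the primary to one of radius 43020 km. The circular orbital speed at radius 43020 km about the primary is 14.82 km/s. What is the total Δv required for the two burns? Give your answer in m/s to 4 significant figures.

From the circular-orbit relation v² = μ/r at r = 43020 km: μ = v²r = (14.82)² × 43020 = 9.44859×10^6 km³/s².
Transfer-ellipse semi-major axis a_t = (r₁ + r₂)/2 = (2.469×10^5 + 43020)/2 = 1.4496×10^5 km.
Circular speed at r₁: v₁ = √(μ/r₁) = √(9.44859×10^6/2.469×10^5) = 6.186 km/s.
On the transfer ellipse at r₁, vis-viva equation gives v_a = √[μ(2/r₁ − 1/a_t)] = 3.370 km/s.
First burn Δv₁ = |v_a − v₁| = 2.816 km/s.
At r₂, v₂ = √(μ/r₂) = 14.820 km/s.
Transfer-orbit speed at r₂: v_p = √[μ(2/r₂ − 1/a_t)] = 19.341 km/s.
Second burn Δv₂ = |v₂ − v_p| = 4.521 km/s.
Total Δv = Δv₁ + Δv₂ = 7.337 km/s.

Δv = 7337 m/s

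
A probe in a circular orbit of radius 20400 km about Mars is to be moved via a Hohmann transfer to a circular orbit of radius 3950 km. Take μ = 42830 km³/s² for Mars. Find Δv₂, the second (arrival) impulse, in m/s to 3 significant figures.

Transfer-ellipse semi-major axis a_t = (r₁ + r₂)/2 = (20400 + 3950)/2 = 12175 km.
Circular speed at r = 3950 km: v_c = √(μ/r) = 3.2929 km/s.
Transfer-orbit speed at the same r (vis-viva, a = a_t): v_t = √[μ(2/r − 1/a_t)] = 4.2624 km/s.
Δv₂ = |v_t − v_c| = |4.2624 − 3.2929| = 0.9695 km/s.

Δv₂ = 970 m/s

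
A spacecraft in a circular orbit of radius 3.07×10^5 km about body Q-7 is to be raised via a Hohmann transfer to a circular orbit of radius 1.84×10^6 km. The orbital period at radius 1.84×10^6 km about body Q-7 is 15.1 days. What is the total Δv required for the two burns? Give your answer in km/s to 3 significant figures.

Δv = 10.8 km/s

From Kepler's third law T² = 4π²r³/μ at r = 1.84×10^6 km, T = 15.1 days = 15.1 × 86400 s = 1.30464×10^6 s: μ = 4π²r³/T² = 1.44488×10^8 km³/s².
Semi-major axis of the transfer orbit: a_t = (3.070×10^5 + 1.840×10^6)/2 = 1.0735×10^6 km.
Circular speed at r₁: v₁ = √(μ/r₁) = √(1.44488×10^8/3.070×10^5) = 21.694 km/s.
On the transfer ellipse at r₁, vis-viva gives v_p = √[μ(2/r₁ − 1/a_t)] = 28.402 km/s.
First burn Δv₁ = |v_p − v₁| = 6.708 km/s.
Circular speed at r₂: v₂ = √(μ/r₂) = 8.8615 km/s.
Transfer-orbit speed at r₂: v_a = √[μ(2/r₂ − 1/a_t)] = 4.7389 km/s.
Second burn Δv₂ = |v₂ − v_a| = 4.123 km/s.
Δv = Δv₁ + Δv₂ = 6.708 + 4.123 = 10.83 km/s.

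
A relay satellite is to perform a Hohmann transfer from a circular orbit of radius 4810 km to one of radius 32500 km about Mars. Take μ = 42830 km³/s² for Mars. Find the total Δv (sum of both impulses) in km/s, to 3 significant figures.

Semi-major axis of the transfer orbit: a_t = (4810 + 32500)/2 = 18655 km.
At r₁ the circular-orbit speed is v₁ = √(μ/r₁) = 2.9840 km/s.
Transfer-orbit speed at r₁ (vis-viva): v_p = √[μ(2/r₁ − 1/a_t)] = 3.9386 km/s.
First burn Δv₁ = |v_p − v₁| = 0.9546 km/s.
Circular speed at r₂: v₂ = √(μ/r₂) = 1.148 km/s.
Transfer-orbit speed at r₂: v_a = √[μ(2/r₂ − 1/a_t)] = 0.5829 km/s.
Second burn Δv₂ = |v₂ − v_a| = 0.5651 km/s.
Total Δv = Δv₁ + Δv₂ = 1.520 km/s.

Δv = 1.52 km/s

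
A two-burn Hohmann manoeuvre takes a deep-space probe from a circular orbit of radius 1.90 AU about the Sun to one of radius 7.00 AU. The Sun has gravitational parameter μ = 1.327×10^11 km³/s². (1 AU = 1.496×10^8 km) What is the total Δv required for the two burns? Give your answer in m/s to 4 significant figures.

Δv = 9394 m/s

In km: r₁ = 1.90 × 1.496×10^8 = 2.8424×10^8 km; r₂ = 7.00 × 1.496×10^8 = 1.0472×10^9 km.
Transfer-ellipse semi-major axis a_t = (r₁ + r₂)/2 = (2.8424×10^8 + 1.0472×10^9)/2 = 6.6572×10^8 km.
At r₁ the circular-orbit speed is v₁ = √(μ/r₁) = 21.607 km/s.
Transfer-orbit speed at r₁ (vis-viva): v_p = √[μ(2/r₁ − 1/a_t)] = 27.100 km/s.
First burn Δv₁ = |v_p − v₁| = 5.493 km/s.
At r₂, v₂ = √(μ/r₂) = 11.257 km/s.
Transfer-orbit speed at r₂: v_a = √[μ(2/r₂ − 1/a_t)] = 7.3556 km/s.
Second burn Δv₂ = |v₂ − v_a| = 3.901 km/s.
Δv = Δv₁ + Δv₂ = 5.493 + 3.901 = 9.394 km/s.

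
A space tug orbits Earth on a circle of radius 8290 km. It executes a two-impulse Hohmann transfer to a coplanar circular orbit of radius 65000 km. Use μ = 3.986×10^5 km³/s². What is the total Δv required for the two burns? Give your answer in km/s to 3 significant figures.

Δv = 3.60 km/s

Semi-major axis of the transfer orbit: a_t = (8290 + 65000)/2 = 36645 km.
At r₁ the circular-orbit speed is v₁ = √(μ/r₁) = 6.93412 km/s.
Transfer-orbit speed at r₁ (vis-viva equation): v_p = √[μ(2/r₁ − 1/a_t)] = 9.23508 km/s.
First burn Δv₁ = |v_p − v₁| = 2.30096 km/s.
Circular speed at r₂: v₂ = √(μ/r₂) = 2.47635 km/s.
Transfer-orbit speed at r₂: v_a = √[μ(2/r₂ − 1/a_t)] = 1.17783 km/s.
Second burn Δv₂ = |v₂ − v_a| = 1.29852 km/s.
Δv = Δv₁ + Δv₂ = 2.30096 + 1.29852 = 3.599 km/s.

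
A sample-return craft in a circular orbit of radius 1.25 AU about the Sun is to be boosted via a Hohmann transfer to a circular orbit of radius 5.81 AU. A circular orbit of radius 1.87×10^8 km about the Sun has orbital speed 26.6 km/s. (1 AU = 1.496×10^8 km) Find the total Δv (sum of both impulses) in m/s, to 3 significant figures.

From the circular-orbit relation v² = μ/r at r = 1.87×10^8 km: μ = v²r = (26.6)² × 1.87×10^8 = 1.32314×10^11 km³/s².
In km: r₁ = 1.25 × 1.496×10^8 = 1.870×10^8 km; r₂ = 5.81 × 1.496×10^8 = 8.69176×10^8 km.
Transfer-ellipse semi-major axis a_t = (r₁ + r₂)/2 = (1.870×10^8 + 8.69176×10^8)/2 = 5.28088×10^8 km.
At r₁ the circular-orbit speed is v₁ = √(μ/r₁) = 26.600 km/s.
Transfer-orbit speed at r₁ (vis-viva equation): v_p = √[μ(2/r₁ − 1/a_t)] = 34.126 km/s.
First burn Δv₁ = |v_p − v₁| = 7.526 km/s.
Circular speed at r₂: v₂ = √(μ/r₂) = 12.338 km/s.
Transfer-orbit speed at r₂: v_a = √[μ(2/r₂ − 1/a_t)] = 7.3420 km/s.
Second burn Δv₂ = |v₂ − v_a| = 4.996 km/s.
Total Δv = Δv₁ + Δv₂ = 12.52 km/s.

Δv = 12500 m/s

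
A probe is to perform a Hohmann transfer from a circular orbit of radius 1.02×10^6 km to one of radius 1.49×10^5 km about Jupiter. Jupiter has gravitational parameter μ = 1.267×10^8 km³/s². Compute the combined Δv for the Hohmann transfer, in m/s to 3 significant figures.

Δv = 14900 m/s

Transfer-ellipse semi-major axis a_t = (r₁ + r₂)/2 = (1.020×10^6 + 1.490×10^5)/2 = 5.845×10^5 km.
Circular speed at r₁: v₁ = √(μ/r₁) = √(1.267×10^8/1.020×10^6) = 11.145 km/s.
Transfer-orbit speed at r₁ (vis-viva): v_a = √[μ(2/r₁ − 1/a_t)] = 5.6272 km/s.
First burn Δv₁ = |v_a − v₁| = 5.518 km/s.
Circular speed at r₂: v₂ = √(μ/r₂) = 29.1605 km/s.
Transfer-orbit speed at r₂: v_p = √[μ(2/r₂ − 1/a_t)] = 38.5215 km/s.
Second burn Δv₂ = |v₂ − v_p| = 9.361 km/s.
Δv = Δv₁ + Δv₂ = 5.518 + 9.361 = 14.88 km/s.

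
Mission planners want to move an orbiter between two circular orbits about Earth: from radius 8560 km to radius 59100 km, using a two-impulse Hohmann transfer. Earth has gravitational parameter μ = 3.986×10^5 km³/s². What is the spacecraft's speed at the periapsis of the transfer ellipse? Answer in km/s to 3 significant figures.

The Hohmann ellipse has a_t = (r₁ + r₂)/2 = 33830 km.
At periapsis, r = 8560 km.
From the vis-viva equation, v = √[μ(2/r − 1/a_t)] = 9.019 km/s.

v = 9.02 km/s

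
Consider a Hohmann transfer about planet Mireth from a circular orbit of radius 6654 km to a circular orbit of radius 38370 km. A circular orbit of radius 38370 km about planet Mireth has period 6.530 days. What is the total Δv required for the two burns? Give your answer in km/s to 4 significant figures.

Δv = 0.5085 km/s

From Kepler's third law T² = 4π²r³/μ at r = 38370 km, T = 6.530 days = 6.530 × 86400 s = 5.64192×10^5 s: μ = 4π²r³/T² = 7006.18 km³/s².
Transfer-ellipse semi-major axis a_t = (r₁ + r₂)/2 = (6654 + 38370)/2 = 22512 km.
Circular speed at r₁: v₁ = √(μ/r₁) = √(7006.18/6654) = 1.0261 km/s.
On the transfer ellipse at r₁, v² = μ(2/r − 1/a) gives v_p = √[μ(2/r₁ − 1/a_t)] = 1.3396 km/s.
First burn Δv₁ = |v_p − v₁| = 0.3135 km/s.
Circular speed at r₂: v₂ = √(μ/r₂) = 0.4273 km/s.
Transfer-orbit speed at r₂: v_a = √[μ(2/r₂ − 1/a_t)] = 0.2323 km/s.
Second burn Δv₂ = |v₂ − v_a| = 0.1950 km/s.
Δv = Δv₁ + Δv₂ = 0.3135 + 0.1950 = 0.5085 km/s.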